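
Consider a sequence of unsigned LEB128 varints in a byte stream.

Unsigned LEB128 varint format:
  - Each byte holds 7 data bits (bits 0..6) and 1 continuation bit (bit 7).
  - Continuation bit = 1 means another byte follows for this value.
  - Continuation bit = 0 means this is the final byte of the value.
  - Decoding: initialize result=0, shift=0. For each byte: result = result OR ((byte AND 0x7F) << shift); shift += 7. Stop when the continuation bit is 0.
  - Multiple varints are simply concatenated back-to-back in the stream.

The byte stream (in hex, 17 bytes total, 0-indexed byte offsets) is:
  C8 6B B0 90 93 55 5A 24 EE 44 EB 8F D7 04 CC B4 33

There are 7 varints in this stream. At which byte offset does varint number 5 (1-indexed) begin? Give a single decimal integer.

  byte[0]=0xC8 cont=1 payload=0x48=72: acc |= 72<<0 -> acc=72 shift=7
  byte[1]=0x6B cont=0 payload=0x6B=107: acc |= 107<<7 -> acc=13768 shift=14 [end]
Varint 1: bytes[0:2] = C8 6B -> value 13768 (2 byte(s))
  byte[2]=0xB0 cont=1 payload=0x30=48: acc |= 48<<0 -> acc=48 shift=7
  byte[3]=0x90 cont=1 payload=0x10=16: acc |= 16<<7 -> acc=2096 shift=14
  byte[4]=0x93 cont=1 payload=0x13=19: acc |= 19<<14 -> acc=313392 shift=21
  byte[5]=0x55 cont=0 payload=0x55=85: acc |= 85<<21 -> acc=178571312 shift=28 [end]
Varint 2: bytes[2:6] = B0 90 93 55 -> value 178571312 (4 byte(s))
  byte[6]=0x5A cont=0 payload=0x5A=90: acc |= 90<<0 -> acc=90 shift=7 [end]
Varint 3: bytes[6:7] = 5A -> value 90 (1 byte(s))
  byte[7]=0x24 cont=0 payload=0x24=36: acc |= 36<<0 -> acc=36 shift=7 [end]
Varint 4: bytes[7:8] = 24 -> value 36 (1 byte(s))
  byte[8]=0xEE cont=1 payload=0x6E=110: acc |= 110<<0 -> acc=110 shift=7
  byte[9]=0x44 cont=0 payload=0x44=68: acc |= 68<<7 -> acc=8814 shift=14 [end]
Varint 5: bytes[8:10] = EE 44 -> value 8814 (2 byte(s))
  byte[10]=0xEB cont=1 payload=0x6B=107: acc |= 107<<0 -> acc=107 shift=7
  byte[11]=0x8F cont=1 payload=0x0F=15: acc |= 15<<7 -> acc=2027 shift=14
  byte[12]=0xD7 cont=1 payload=0x57=87: acc |= 87<<14 -> acc=1427435 shift=21
  byte[13]=0x04 cont=0 payload=0x04=4: acc |= 4<<21 -> acc=9816043 shift=28 [end]
Varint 6: bytes[10:14] = EB 8F D7 04 -> value 9816043 (4 byte(s))
  byte[14]=0xCC cont=1 payload=0x4C=76: acc |= 76<<0 -> acc=76 shift=7
  byte[15]=0xB4 cont=1 payload=0x34=52: acc |= 52<<7 -> acc=6732 shift=14
  byte[16]=0x33 cont=0 payload=0x33=51: acc |= 51<<14 -> acc=842316 shift=21 [end]
Varint 7: bytes[14:17] = CC B4 33 -> value 842316 (3 byte(s))

Answer: 8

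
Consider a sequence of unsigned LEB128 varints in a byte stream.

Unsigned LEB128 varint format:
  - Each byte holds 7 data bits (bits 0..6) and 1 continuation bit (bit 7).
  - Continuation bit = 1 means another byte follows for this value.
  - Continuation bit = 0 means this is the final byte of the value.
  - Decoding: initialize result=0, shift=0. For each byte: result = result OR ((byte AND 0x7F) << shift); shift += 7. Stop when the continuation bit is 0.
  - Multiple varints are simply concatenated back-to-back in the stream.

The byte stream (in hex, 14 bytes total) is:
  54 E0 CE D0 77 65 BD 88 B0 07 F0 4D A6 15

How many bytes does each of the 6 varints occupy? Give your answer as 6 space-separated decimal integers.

Answer: 1 4 1 4 2 2

Derivation:
  byte[0]=0x54 cont=0 payload=0x54=84: acc |= 84<<0 -> acc=84 shift=7 [end]
Varint 1: bytes[0:1] = 54 -> value 84 (1 byte(s))
  byte[1]=0xE0 cont=1 payload=0x60=96: acc |= 96<<0 -> acc=96 shift=7
  byte[2]=0xCE cont=1 payload=0x4E=78: acc |= 78<<7 -> acc=10080 shift=14
  byte[3]=0xD0 cont=1 payload=0x50=80: acc |= 80<<14 -> acc=1320800 shift=21
  byte[4]=0x77 cont=0 payload=0x77=119: acc |= 119<<21 -> acc=250881888 shift=28 [end]
Varint 2: bytes[1:5] = E0 CE D0 77 -> value 250881888 (4 byte(s))
  byte[5]=0x65 cont=0 payload=0x65=101: acc |= 101<<0 -> acc=101 shift=7 [end]
Varint 3: bytes[5:6] = 65 -> value 101 (1 byte(s))
  byte[6]=0xBD cont=1 payload=0x3D=61: acc |= 61<<0 -> acc=61 shift=7
  byte[7]=0x88 cont=1 payload=0x08=8: acc |= 8<<7 -> acc=1085 shift=14
  byte[8]=0xB0 cont=1 payload=0x30=48: acc |= 48<<14 -> acc=787517 shift=21
  byte[9]=0x07 cont=0 payload=0x07=7: acc |= 7<<21 -> acc=15467581 shift=28 [end]
Varint 4: bytes[6:10] = BD 88 B0 07 -> value 15467581 (4 byte(s))
  byte[10]=0xF0 cont=1 payload=0x70=112: acc |= 112<<0 -> acc=112 shift=7
  byte[11]=0x4D cont=0 payload=0x4D=77: acc |= 77<<7 -> acc=9968 shift=14 [end]
Varint 5: bytes[10:12] = F0 4D -> value 9968 (2 byte(s))
  byte[12]=0xA6 cont=1 payload=0x26=38: acc |= 38<<0 -> acc=38 shift=7
  byte[13]=0x15 cont=0 payload=0x15=21: acc |= 21<<7 -> acc=2726 shift=14 [end]
Varint 6: bytes[12:14] = A6 15 -> value 2726 (2 byte(s))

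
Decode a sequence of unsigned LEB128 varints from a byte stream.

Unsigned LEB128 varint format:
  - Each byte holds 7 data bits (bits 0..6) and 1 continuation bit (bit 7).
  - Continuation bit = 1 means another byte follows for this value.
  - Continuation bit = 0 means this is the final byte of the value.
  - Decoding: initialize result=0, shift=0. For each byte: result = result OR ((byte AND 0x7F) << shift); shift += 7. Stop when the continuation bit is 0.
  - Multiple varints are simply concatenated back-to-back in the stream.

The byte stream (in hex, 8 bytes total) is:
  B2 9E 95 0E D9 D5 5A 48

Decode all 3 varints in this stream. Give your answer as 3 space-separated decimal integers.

  byte[0]=0xB2 cont=1 payload=0x32=50: acc |= 50<<0 -> acc=50 shift=7
  byte[1]=0x9E cont=1 payload=0x1E=30: acc |= 30<<7 -> acc=3890 shift=14
  byte[2]=0x95 cont=1 payload=0x15=21: acc |= 21<<14 -> acc=347954 shift=21
  byte[3]=0x0E cont=0 payload=0x0E=14: acc |= 14<<21 -> acc=29708082 shift=28 [end]
Varint 1: bytes[0:4] = B2 9E 95 0E -> value 29708082 (4 byte(s))
  byte[4]=0xD9 cont=1 payload=0x59=89: acc |= 89<<0 -> acc=89 shift=7
  byte[5]=0xD5 cont=1 payload=0x55=85: acc |= 85<<7 -> acc=10969 shift=14
  byte[6]=0x5A cont=0 payload=0x5A=90: acc |= 90<<14 -> acc=1485529 shift=21 [end]
Varint 2: bytes[4:7] = D9 D5 5A -> value 1485529 (3 byte(s))
  byte[7]=0x48 cont=0 payload=0x48=72: acc |= 72<<0 -> acc=72 shift=7 [end]
Varint 3: bytes[7:8] = 48 -> value 72 (1 byte(s))

Answer: 29708082 1485529 72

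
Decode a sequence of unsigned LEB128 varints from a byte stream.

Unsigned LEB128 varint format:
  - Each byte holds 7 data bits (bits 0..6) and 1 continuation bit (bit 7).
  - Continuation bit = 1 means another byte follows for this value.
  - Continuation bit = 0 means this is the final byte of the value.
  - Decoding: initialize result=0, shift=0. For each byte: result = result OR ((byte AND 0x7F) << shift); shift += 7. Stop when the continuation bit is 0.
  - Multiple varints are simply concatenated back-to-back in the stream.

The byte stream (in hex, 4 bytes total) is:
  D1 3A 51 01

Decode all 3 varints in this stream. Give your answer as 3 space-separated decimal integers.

  byte[0]=0xD1 cont=1 payload=0x51=81: acc |= 81<<0 -> acc=81 shift=7
  byte[1]=0x3A cont=0 payload=0x3A=58: acc |= 58<<7 -> acc=7505 shift=14 [end]
Varint 1: bytes[0:2] = D1 3A -> value 7505 (2 byte(s))
  byte[2]=0x51 cont=0 payload=0x51=81: acc |= 81<<0 -> acc=81 shift=7 [end]
Varint 2: bytes[2:3] = 51 -> value 81 (1 byte(s))
  byte[3]=0x01 cont=0 payload=0x01=1: acc |= 1<<0 -> acc=1 shift=7 [end]
Varint 3: bytes[3:4] = 01 -> value 1 (1 byte(s))

Answer: 7505 81 1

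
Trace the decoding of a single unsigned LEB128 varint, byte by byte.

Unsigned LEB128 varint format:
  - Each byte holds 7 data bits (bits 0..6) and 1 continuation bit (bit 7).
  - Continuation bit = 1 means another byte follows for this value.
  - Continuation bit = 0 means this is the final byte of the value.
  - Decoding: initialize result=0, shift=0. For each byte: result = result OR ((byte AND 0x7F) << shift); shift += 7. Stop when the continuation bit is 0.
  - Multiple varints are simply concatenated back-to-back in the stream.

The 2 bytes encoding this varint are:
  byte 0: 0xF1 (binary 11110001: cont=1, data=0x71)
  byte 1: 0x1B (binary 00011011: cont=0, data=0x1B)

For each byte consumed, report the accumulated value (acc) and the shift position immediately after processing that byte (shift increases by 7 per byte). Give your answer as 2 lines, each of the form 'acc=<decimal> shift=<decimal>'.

byte 0=0xF1: payload=0x71=113, contrib = 113<<0 = 113; acc -> 113, shift -> 7
byte 1=0x1B: payload=0x1B=27, contrib = 27<<7 = 3456; acc -> 3569, shift -> 14

Answer: acc=113 shift=7
acc=3569 shift=14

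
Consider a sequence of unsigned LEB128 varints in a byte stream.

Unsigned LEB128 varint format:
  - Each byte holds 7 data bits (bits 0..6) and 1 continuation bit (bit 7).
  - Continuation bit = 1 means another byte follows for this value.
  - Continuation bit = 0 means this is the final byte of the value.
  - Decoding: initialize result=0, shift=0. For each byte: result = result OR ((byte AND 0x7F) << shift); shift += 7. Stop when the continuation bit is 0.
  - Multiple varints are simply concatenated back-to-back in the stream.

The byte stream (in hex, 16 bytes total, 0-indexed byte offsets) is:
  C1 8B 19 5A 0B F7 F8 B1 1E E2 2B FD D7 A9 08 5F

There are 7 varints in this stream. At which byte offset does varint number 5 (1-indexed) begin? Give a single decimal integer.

  byte[0]=0xC1 cont=1 payload=0x41=65: acc |= 65<<0 -> acc=65 shift=7
  byte[1]=0x8B cont=1 payload=0x0B=11: acc |= 11<<7 -> acc=1473 shift=14
  byte[2]=0x19 cont=0 payload=0x19=25: acc |= 25<<14 -> acc=411073 shift=21 [end]
Varint 1: bytes[0:3] = C1 8B 19 -> value 411073 (3 byte(s))
  byte[3]=0x5A cont=0 payload=0x5A=90: acc |= 90<<0 -> acc=90 shift=7 [end]
Varint 2: bytes[3:4] = 5A -> value 90 (1 byte(s))
  byte[4]=0x0B cont=0 payload=0x0B=11: acc |= 11<<0 -> acc=11 shift=7 [end]
Varint 3: bytes[4:5] = 0B -> value 11 (1 byte(s))
  byte[5]=0xF7 cont=1 payload=0x77=119: acc |= 119<<0 -> acc=119 shift=7
  byte[6]=0xF8 cont=1 payload=0x78=120: acc |= 120<<7 -> acc=15479 shift=14
  byte[7]=0xB1 cont=1 payload=0x31=49: acc |= 49<<14 -> acc=818295 shift=21
  byte[8]=0x1E cont=0 payload=0x1E=30: acc |= 30<<21 -> acc=63732855 shift=28 [end]
Varint 4: bytes[5:9] = F7 F8 B1 1E -> value 63732855 (4 byte(s))
  byte[9]=0xE2 cont=1 payload=0x62=98: acc |= 98<<0 -> acc=98 shift=7
  byte[10]=0x2B cont=0 payload=0x2B=43: acc |= 43<<7 -> acc=5602 shift=14 [end]
Varint 5: bytes[9:11] = E2 2B -> value 5602 (2 byte(s))
  byte[11]=0xFD cont=1 payload=0x7D=125: acc |= 125<<0 -> acc=125 shift=7
  byte[12]=0xD7 cont=1 payload=0x57=87: acc |= 87<<7 -> acc=11261 shift=14
  byte[13]=0xA9 cont=1 payload=0x29=41: acc |= 41<<14 -> acc=683005 shift=21
  byte[14]=0x08 cont=0 payload=0x08=8: acc |= 8<<21 -> acc=17460221 shift=28 [end]
Varint 6: bytes[11:15] = FD D7 A9 08 -> value 17460221 (4 byte(s))
  byte[15]=0x5F cont=0 payload=0x5F=95: acc |= 95<<0 -> acc=95 shift=7 [end]
Varint 7: bytes[15:16] = 5F -> value 95 (1 byte(s))

Answer: 9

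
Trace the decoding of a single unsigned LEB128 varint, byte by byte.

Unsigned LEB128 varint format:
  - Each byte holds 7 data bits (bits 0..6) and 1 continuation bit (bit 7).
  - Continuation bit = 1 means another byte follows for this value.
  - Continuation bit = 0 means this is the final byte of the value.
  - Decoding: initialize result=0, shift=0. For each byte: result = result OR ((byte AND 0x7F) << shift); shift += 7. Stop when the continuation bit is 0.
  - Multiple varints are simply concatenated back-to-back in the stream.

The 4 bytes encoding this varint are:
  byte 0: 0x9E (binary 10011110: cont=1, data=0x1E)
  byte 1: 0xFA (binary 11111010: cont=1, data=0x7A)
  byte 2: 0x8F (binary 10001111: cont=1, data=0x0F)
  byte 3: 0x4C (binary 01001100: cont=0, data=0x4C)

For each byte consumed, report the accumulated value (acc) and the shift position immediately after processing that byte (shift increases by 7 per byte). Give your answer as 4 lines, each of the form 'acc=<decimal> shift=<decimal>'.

byte 0=0x9E: payload=0x1E=30, contrib = 30<<0 = 30; acc -> 30, shift -> 7
byte 1=0xFA: payload=0x7A=122, contrib = 122<<7 = 15616; acc -> 15646, shift -> 14
byte 2=0x8F: payload=0x0F=15, contrib = 15<<14 = 245760; acc -> 261406, shift -> 21
byte 3=0x4C: payload=0x4C=76, contrib = 76<<21 = 159383552; acc -> 159644958, shift -> 28

Answer: acc=30 shift=7
acc=15646 shift=14
acc=261406 shift=21
acc=159644958 shift=28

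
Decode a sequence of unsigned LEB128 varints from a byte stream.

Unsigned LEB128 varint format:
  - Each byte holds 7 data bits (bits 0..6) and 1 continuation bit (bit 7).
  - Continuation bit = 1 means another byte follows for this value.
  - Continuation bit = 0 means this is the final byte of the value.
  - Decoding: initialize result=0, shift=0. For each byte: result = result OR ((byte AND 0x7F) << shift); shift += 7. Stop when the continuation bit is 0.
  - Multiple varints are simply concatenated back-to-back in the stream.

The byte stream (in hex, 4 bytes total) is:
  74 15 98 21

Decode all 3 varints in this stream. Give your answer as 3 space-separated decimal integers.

Answer: 116 21 4248

Derivation:
  byte[0]=0x74 cont=0 payload=0x74=116: acc |= 116<<0 -> acc=116 shift=7 [end]
Varint 1: bytes[0:1] = 74 -> value 116 (1 byte(s))
  byte[1]=0x15 cont=0 payload=0x15=21: acc |= 21<<0 -> acc=21 shift=7 [end]
Varint 2: bytes[1:2] = 15 -> value 21 (1 byte(s))
  byte[2]=0x98 cont=1 payload=0x18=24: acc |= 24<<0 -> acc=24 shift=7
  byte[3]=0x21 cont=0 payload=0x21=33: acc |= 33<<7 -> acc=4248 shift=14 [end]
Varint 3: bytes[2:4] = 98 21 -> value 4248 (2 byte(s))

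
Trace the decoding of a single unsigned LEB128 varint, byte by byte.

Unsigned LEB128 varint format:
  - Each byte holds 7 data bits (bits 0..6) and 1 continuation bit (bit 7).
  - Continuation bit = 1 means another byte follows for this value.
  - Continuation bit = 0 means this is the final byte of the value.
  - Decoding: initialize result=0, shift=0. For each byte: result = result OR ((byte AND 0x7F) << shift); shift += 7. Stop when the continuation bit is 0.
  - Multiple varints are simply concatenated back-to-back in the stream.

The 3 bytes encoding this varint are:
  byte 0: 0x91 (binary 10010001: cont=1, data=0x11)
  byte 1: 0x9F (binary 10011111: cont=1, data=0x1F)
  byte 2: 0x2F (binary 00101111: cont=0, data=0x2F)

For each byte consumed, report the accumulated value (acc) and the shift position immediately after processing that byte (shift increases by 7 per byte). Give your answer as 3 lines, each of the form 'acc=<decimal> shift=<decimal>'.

Answer: acc=17 shift=7
acc=3985 shift=14
acc=774033 shift=21

Derivation:
byte 0=0x91: payload=0x11=17, contrib = 17<<0 = 17; acc -> 17, shift -> 7
byte 1=0x9F: payload=0x1F=31, contrib = 31<<7 = 3968; acc -> 3985, shift -> 14
byte 2=0x2F: payload=0x2F=47, contrib = 47<<14 = 770048; acc -> 774033, shift -> 21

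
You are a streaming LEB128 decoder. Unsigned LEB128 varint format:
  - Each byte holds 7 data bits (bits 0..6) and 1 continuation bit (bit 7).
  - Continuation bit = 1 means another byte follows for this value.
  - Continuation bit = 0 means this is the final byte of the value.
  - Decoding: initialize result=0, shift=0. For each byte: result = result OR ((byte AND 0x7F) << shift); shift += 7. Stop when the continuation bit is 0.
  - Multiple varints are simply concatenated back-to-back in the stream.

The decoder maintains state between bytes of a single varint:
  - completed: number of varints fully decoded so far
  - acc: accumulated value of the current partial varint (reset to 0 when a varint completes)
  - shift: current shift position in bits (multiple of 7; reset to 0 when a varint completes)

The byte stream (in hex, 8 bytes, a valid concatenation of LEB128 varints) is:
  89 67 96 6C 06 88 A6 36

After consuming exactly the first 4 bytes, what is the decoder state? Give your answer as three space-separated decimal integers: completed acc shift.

Answer: 2 0 0

Derivation:
byte[0]=0x89 cont=1 payload=0x09: acc |= 9<<0 -> completed=0 acc=9 shift=7
byte[1]=0x67 cont=0 payload=0x67: varint #1 complete (value=13193); reset -> completed=1 acc=0 shift=0
byte[2]=0x96 cont=1 payload=0x16: acc |= 22<<0 -> completed=1 acc=22 shift=7
byte[3]=0x6C cont=0 payload=0x6C: varint #2 complete (value=13846); reset -> completed=2 acc=0 shift=0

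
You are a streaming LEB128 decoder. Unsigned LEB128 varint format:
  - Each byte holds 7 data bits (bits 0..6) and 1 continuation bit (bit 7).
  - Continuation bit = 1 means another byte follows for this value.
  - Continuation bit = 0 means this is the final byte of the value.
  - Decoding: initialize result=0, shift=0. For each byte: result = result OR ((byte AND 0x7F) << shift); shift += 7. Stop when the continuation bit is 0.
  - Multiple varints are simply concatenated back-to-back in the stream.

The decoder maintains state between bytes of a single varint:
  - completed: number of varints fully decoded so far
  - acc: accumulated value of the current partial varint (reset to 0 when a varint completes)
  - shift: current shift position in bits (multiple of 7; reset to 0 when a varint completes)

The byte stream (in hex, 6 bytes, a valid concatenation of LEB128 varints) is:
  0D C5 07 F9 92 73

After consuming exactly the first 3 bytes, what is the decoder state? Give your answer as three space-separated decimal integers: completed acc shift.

Answer: 2 0 0

Derivation:
byte[0]=0x0D cont=0 payload=0x0D: varint #1 complete (value=13); reset -> completed=1 acc=0 shift=0
byte[1]=0xC5 cont=1 payload=0x45: acc |= 69<<0 -> completed=1 acc=69 shift=7
byte[2]=0x07 cont=0 payload=0x07: varint #2 complete (value=965); reset -> completed=2 acc=0 shift=0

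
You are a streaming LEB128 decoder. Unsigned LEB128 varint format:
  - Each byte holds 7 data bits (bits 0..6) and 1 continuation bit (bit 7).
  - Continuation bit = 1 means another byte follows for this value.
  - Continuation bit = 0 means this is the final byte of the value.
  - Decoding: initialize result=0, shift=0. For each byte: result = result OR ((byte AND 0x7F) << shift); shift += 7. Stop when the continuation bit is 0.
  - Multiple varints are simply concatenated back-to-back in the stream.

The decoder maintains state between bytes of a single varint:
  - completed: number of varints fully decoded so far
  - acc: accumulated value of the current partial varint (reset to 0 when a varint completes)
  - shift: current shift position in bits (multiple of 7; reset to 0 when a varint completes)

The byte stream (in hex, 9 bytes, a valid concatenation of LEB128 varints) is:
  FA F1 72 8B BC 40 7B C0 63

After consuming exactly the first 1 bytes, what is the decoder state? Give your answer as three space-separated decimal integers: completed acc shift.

Answer: 0 122 7

Derivation:
byte[0]=0xFA cont=1 payload=0x7A: acc |= 122<<0 -> completed=0 acc=122 shift=7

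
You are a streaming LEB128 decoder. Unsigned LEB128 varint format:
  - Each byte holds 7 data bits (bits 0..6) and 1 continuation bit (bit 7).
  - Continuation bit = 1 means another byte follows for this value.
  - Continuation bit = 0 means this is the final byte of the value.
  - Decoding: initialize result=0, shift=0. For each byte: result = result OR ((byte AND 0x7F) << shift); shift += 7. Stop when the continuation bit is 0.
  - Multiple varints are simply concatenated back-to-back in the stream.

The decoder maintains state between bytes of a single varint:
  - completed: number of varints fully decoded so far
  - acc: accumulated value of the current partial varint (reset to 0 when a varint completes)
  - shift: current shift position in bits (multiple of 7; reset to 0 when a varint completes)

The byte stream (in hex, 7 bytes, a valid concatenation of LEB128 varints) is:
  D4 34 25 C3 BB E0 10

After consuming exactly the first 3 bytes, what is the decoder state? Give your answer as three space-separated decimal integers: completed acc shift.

Answer: 2 0 0

Derivation:
byte[0]=0xD4 cont=1 payload=0x54: acc |= 84<<0 -> completed=0 acc=84 shift=7
byte[1]=0x34 cont=0 payload=0x34: varint #1 complete (value=6740); reset -> completed=1 acc=0 shift=0
byte[2]=0x25 cont=0 payload=0x25: varint #2 complete (value=37); reset -> completed=2 acc=0 shift=0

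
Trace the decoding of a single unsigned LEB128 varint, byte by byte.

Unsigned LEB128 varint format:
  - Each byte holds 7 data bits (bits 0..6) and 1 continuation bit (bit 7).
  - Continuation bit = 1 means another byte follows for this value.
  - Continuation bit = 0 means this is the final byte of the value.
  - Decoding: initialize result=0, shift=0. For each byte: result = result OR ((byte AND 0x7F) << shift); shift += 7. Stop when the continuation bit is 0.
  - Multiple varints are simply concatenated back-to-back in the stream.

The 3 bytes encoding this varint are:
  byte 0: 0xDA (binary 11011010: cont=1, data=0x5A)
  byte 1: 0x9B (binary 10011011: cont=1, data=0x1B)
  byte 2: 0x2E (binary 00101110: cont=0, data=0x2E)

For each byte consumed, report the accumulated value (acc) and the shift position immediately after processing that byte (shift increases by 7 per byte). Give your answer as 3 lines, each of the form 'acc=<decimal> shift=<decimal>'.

Answer: acc=90 shift=7
acc=3546 shift=14
acc=757210 shift=21

Derivation:
byte 0=0xDA: payload=0x5A=90, contrib = 90<<0 = 90; acc -> 90, shift -> 7
byte 1=0x9B: payload=0x1B=27, contrib = 27<<7 = 3456; acc -> 3546, shift -> 14
byte 2=0x2E: payload=0x2E=46, contrib = 46<<14 = 753664; acc -> 757210, shift -> 21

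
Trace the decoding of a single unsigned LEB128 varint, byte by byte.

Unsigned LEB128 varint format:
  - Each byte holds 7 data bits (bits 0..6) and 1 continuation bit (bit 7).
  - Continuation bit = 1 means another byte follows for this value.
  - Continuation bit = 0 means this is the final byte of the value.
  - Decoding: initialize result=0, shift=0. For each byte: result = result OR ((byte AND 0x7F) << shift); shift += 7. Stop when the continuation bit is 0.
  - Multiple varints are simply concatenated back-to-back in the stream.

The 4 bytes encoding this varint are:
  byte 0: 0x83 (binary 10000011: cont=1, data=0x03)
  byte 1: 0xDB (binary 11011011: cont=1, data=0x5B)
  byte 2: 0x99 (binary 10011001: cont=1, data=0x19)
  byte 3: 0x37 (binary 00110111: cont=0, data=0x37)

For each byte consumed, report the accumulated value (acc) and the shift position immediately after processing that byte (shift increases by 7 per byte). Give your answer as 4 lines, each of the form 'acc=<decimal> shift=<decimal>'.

Answer: acc=3 shift=7
acc=11651 shift=14
acc=421251 shift=21
acc=115764611 shift=28

Derivation:
byte 0=0x83: payload=0x03=3, contrib = 3<<0 = 3; acc -> 3, shift -> 7
byte 1=0xDB: payload=0x5B=91, contrib = 91<<7 = 11648; acc -> 11651, shift -> 14
byte 2=0x99: payload=0x19=25, contrib = 25<<14 = 409600; acc -> 421251, shift -> 21
byte 3=0x37: payload=0x37=55, contrib = 55<<21 = 115343360; acc -> 115764611, shift -> 28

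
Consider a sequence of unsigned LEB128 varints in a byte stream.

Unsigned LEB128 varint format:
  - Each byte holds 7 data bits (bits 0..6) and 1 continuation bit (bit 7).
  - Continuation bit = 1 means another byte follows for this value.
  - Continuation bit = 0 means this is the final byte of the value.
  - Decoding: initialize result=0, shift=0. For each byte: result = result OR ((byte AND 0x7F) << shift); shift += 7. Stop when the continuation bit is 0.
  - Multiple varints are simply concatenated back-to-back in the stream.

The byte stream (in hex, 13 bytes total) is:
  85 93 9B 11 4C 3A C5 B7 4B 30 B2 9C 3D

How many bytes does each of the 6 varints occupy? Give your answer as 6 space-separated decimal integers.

  byte[0]=0x85 cont=1 payload=0x05=5: acc |= 5<<0 -> acc=5 shift=7
  byte[1]=0x93 cont=1 payload=0x13=19: acc |= 19<<7 -> acc=2437 shift=14
  byte[2]=0x9B cont=1 payload=0x1B=27: acc |= 27<<14 -> acc=444805 shift=21
  byte[3]=0x11 cont=0 payload=0x11=17: acc |= 17<<21 -> acc=36096389 shift=28 [end]
Varint 1: bytes[0:4] = 85 93 9B 11 -> value 36096389 (4 byte(s))
  byte[4]=0x4C cont=0 payload=0x4C=76: acc |= 76<<0 -> acc=76 shift=7 [end]
Varint 2: bytes[4:5] = 4C -> value 76 (1 byte(s))
  byte[5]=0x3A cont=0 payload=0x3A=58: acc |= 58<<0 -> acc=58 shift=7 [end]
Varint 3: bytes[5:6] = 3A -> value 58 (1 byte(s))
  byte[6]=0xC5 cont=1 payload=0x45=69: acc |= 69<<0 -> acc=69 shift=7
  byte[7]=0xB7 cont=1 payload=0x37=55: acc |= 55<<7 -> acc=7109 shift=14
  byte[8]=0x4B cont=0 payload=0x4B=75: acc |= 75<<14 -> acc=1235909 shift=21 [end]
Varint 4: bytes[6:9] = C5 B7 4B -> value 1235909 (3 byte(s))
  byte[9]=0x30 cont=0 payload=0x30=48: acc |= 48<<0 -> acc=48 shift=7 [end]
Varint 5: bytes[9:10] = 30 -> value 48 (1 byte(s))
  byte[10]=0xB2 cont=1 payload=0x32=50: acc |= 50<<0 -> acc=50 shift=7
  byte[11]=0x9C cont=1 payload=0x1C=28: acc |= 28<<7 -> acc=3634 shift=14
  byte[12]=0x3D cont=0 payload=0x3D=61: acc |= 61<<14 -> acc=1003058 shift=21 [end]
Varint 6: bytes[10:13] = B2 9C 3D -> value 1003058 (3 byte(s))

Answer: 4 1 1 3 1 3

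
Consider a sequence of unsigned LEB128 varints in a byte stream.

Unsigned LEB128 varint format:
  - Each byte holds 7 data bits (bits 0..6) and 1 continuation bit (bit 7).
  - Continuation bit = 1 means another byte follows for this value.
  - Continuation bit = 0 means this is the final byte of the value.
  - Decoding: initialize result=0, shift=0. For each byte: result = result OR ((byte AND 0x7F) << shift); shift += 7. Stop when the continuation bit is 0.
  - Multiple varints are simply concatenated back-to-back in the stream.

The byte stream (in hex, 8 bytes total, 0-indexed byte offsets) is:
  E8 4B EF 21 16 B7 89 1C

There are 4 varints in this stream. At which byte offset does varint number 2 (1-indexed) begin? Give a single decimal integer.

Answer: 2

Derivation:
  byte[0]=0xE8 cont=1 payload=0x68=104: acc |= 104<<0 -> acc=104 shift=7
  byte[1]=0x4B cont=0 payload=0x4B=75: acc |= 75<<7 -> acc=9704 shift=14 [end]
Varint 1: bytes[0:2] = E8 4B -> value 9704 (2 byte(s))
  byte[2]=0xEF cont=1 payload=0x6F=111: acc |= 111<<0 -> acc=111 shift=7
  byte[3]=0x21 cont=0 payload=0x21=33: acc |= 33<<7 -> acc=4335 shift=14 [end]
Varint 2: bytes[2:4] = EF 21 -> value 4335 (2 byte(s))
  byte[4]=0x16 cont=0 payload=0x16=22: acc |= 22<<0 -> acc=22 shift=7 [end]
Varint 3: bytes[4:5] = 16 -> value 22 (1 byte(s))
  byte[5]=0xB7 cont=1 payload=0x37=55: acc |= 55<<0 -> acc=55 shift=7
  byte[6]=0x89 cont=1 payload=0x09=9: acc |= 9<<7 -> acc=1207 shift=14
  byte[7]=0x1C cont=0 payload=0x1C=28: acc |= 28<<14 -> acc=459959 shift=21 [end]
Varint 4: bytes[5:8] = B7 89 1C -> value 459959 (3 byte(s))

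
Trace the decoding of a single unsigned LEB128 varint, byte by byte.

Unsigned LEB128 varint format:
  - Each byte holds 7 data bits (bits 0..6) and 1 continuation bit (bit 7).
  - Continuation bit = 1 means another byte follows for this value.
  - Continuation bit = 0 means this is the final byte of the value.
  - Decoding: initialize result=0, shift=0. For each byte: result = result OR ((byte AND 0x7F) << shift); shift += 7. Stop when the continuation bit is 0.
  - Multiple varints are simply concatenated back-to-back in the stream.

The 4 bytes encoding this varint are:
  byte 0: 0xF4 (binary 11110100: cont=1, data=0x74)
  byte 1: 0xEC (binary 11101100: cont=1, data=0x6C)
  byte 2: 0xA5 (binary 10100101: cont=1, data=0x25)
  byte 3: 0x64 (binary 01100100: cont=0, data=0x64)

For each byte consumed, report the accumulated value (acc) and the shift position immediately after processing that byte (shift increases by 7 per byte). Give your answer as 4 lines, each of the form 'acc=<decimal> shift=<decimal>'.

Answer: acc=116 shift=7
acc=13940 shift=14
acc=620148 shift=21
acc=210335348 shift=28

Derivation:
byte 0=0xF4: payload=0x74=116, contrib = 116<<0 = 116; acc -> 116, shift -> 7
byte 1=0xEC: payload=0x6C=108, contrib = 108<<7 = 13824; acc -> 13940, shift -> 14
byte 2=0xA5: payload=0x25=37, contrib = 37<<14 = 606208; acc -> 620148, shift -> 21
byte 3=0x64: payload=0x64=100, contrib = 100<<21 = 209715200; acc -> 210335348, shift -> 28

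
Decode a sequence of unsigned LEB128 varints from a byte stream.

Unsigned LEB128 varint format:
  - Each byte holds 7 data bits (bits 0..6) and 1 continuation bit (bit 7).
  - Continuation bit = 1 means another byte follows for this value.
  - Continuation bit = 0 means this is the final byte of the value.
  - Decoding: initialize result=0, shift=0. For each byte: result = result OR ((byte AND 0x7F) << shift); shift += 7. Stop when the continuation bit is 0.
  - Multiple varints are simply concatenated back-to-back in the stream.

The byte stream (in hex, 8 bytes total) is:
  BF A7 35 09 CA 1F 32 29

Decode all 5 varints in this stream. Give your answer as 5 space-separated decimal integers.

Answer: 873407 9 4042 50 41

Derivation:
  byte[0]=0xBF cont=1 payload=0x3F=63: acc |= 63<<0 -> acc=63 shift=7
  byte[1]=0xA7 cont=1 payload=0x27=39: acc |= 39<<7 -> acc=5055 shift=14
  byte[2]=0x35 cont=0 payload=0x35=53: acc |= 53<<14 -> acc=873407 shift=21 [end]
Varint 1: bytes[0:3] = BF A7 35 -> value 873407 (3 byte(s))
  byte[3]=0x09 cont=0 payload=0x09=9: acc |= 9<<0 -> acc=9 shift=7 [end]
Varint 2: bytes[3:4] = 09 -> value 9 (1 byte(s))
  byte[4]=0xCA cont=1 payload=0x4A=74: acc |= 74<<0 -> acc=74 shift=7
  byte[5]=0x1F cont=0 payload=0x1F=31: acc |= 31<<7 -> acc=4042 shift=14 [end]
Varint 3: bytes[4:6] = CA 1F -> value 4042 (2 byte(s))
  byte[6]=0x32 cont=0 payload=0x32=50: acc |= 50<<0 -> acc=50 shift=7 [end]
Varint 4: bytes[6:7] = 32 -> value 50 (1 byte(s))
  byte[7]=0x29 cont=0 payload=0x29=41: acc |= 41<<0 -> acc=41 shift=7 [end]
Varint 5: bytes[7:8] = 29 -> value 41 (1 byte(s))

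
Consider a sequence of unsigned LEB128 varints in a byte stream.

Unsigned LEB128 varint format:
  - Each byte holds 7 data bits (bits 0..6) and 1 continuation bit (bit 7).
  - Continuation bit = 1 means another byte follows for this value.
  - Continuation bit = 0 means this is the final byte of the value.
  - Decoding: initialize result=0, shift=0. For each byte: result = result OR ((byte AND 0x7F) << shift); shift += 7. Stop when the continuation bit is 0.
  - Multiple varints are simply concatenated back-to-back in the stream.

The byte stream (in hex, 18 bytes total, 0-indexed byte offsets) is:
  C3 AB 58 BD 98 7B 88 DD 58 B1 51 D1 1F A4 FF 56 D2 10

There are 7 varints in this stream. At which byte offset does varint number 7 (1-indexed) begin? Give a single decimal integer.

Answer: 16

Derivation:
  byte[0]=0xC3 cont=1 payload=0x43=67: acc |= 67<<0 -> acc=67 shift=7
  byte[1]=0xAB cont=1 payload=0x2B=43: acc |= 43<<7 -> acc=5571 shift=14
  byte[2]=0x58 cont=0 payload=0x58=88: acc |= 88<<14 -> acc=1447363 shift=21 [end]
Varint 1: bytes[0:3] = C3 AB 58 -> value 1447363 (3 byte(s))
  byte[3]=0xBD cont=1 payload=0x3D=61: acc |= 61<<0 -> acc=61 shift=7
  byte[4]=0x98 cont=1 payload=0x18=24: acc |= 24<<7 -> acc=3133 shift=14
  byte[5]=0x7B cont=0 payload=0x7B=123: acc |= 123<<14 -> acc=2018365 shift=21 [end]
Varint 2: bytes[3:6] = BD 98 7B -> value 2018365 (3 byte(s))
  byte[6]=0x88 cont=1 payload=0x08=8: acc |= 8<<0 -> acc=8 shift=7
  byte[7]=0xDD cont=1 payload=0x5D=93: acc |= 93<<7 -> acc=11912 shift=14
  byte[8]=0x58 cont=0 payload=0x58=88: acc |= 88<<14 -> acc=1453704 shift=21 [end]
Varint 3: bytes[6:9] = 88 DD 58 -> value 1453704 (3 byte(s))
  byte[9]=0xB1 cont=1 payload=0x31=49: acc |= 49<<0 -> acc=49 shift=7
  byte[10]=0x51 cont=0 payload=0x51=81: acc |= 81<<7 -> acc=10417 shift=14 [end]
Varint 4: bytes[9:11] = B1 51 -> value 10417 (2 byte(s))
  byte[11]=0xD1 cont=1 payload=0x51=81: acc |= 81<<0 -> acc=81 shift=7
  byte[12]=0x1F cont=0 payload=0x1F=31: acc |= 31<<7 -> acc=4049 shift=14 [end]
Varint 5: bytes[11:13] = D1 1F -> value 4049 (2 byte(s))
  byte[13]=0xA4 cont=1 payload=0x24=36: acc |= 36<<0 -> acc=36 shift=7
  byte[14]=0xFF cont=1 payload=0x7F=127: acc |= 127<<7 -> acc=16292 shift=14
  byte[15]=0x56 cont=0 payload=0x56=86: acc |= 86<<14 -> acc=1425316 shift=21 [end]
Varint 6: bytes[13:16] = A4 FF 56 -> value 1425316 (3 byte(s))
  byte[16]=0xD2 cont=1 payload=0x52=82: acc |= 82<<0 -> acc=82 shift=7
  byte[17]=0x10 cont=0 payload=0x10=16: acc |= 16<<7 -> acc=2130 shift=14 [end]
Varint 7: bytes[16:18] = D2 10 -> value 2130 (2 byte(s))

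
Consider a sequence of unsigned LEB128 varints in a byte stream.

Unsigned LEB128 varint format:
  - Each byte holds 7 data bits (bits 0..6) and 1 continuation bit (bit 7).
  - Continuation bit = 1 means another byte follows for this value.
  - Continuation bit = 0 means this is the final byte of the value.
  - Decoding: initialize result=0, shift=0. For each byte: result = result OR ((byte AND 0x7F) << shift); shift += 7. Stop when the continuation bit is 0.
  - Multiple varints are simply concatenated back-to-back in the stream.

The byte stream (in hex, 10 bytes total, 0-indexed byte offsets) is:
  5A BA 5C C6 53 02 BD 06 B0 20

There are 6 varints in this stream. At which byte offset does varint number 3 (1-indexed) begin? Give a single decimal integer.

Answer: 3

Derivation:
  byte[0]=0x5A cont=0 payload=0x5A=90: acc |= 90<<0 -> acc=90 shift=7 [end]
Varint 1: bytes[0:1] = 5A -> value 90 (1 byte(s))
  byte[1]=0xBA cont=1 payload=0x3A=58: acc |= 58<<0 -> acc=58 shift=7
  byte[2]=0x5C cont=0 payload=0x5C=92: acc |= 92<<7 -> acc=11834 shift=14 [end]
Varint 2: bytes[1:3] = BA 5C -> value 11834 (2 byte(s))
  byte[3]=0xC6 cont=1 payload=0x46=70: acc |= 70<<0 -> acc=70 shift=7
  byte[4]=0x53 cont=0 payload=0x53=83: acc |= 83<<7 -> acc=10694 shift=14 [end]
Varint 3: bytes[3:5] = C6 53 -> value 10694 (2 byte(s))
  byte[5]=0x02 cont=0 payload=0x02=2: acc |= 2<<0 -> acc=2 shift=7 [end]
Varint 4: bytes[5:6] = 02 -> value 2 (1 byte(s))
  byte[6]=0xBD cont=1 payload=0x3D=61: acc |= 61<<0 -> acc=61 shift=7
  byte[7]=0x06 cont=0 payload=0x06=6: acc |= 6<<7 -> acc=829 shift=14 [end]
Varint 5: bytes[6:8] = BD 06 -> value 829 (2 byte(s))
  byte[8]=0xB0 cont=1 payload=0x30=48: acc |= 48<<0 -> acc=48 shift=7
  byte[9]=0x20 cont=0 payload=0x20=32: acc |= 32<<7 -> acc=4144 shift=14 [end]
Varint 6: bytes[8:10] = B0 20 -> value 4144 (2 byte(s))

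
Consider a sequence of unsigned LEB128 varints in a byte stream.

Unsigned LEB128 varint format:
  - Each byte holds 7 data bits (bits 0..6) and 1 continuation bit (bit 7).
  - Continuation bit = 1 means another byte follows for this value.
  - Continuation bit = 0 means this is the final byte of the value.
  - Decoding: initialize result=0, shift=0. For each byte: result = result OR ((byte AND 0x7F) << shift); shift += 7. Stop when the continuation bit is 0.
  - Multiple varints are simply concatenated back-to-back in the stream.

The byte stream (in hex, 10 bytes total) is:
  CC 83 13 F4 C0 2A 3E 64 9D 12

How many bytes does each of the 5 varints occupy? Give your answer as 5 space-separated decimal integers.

  byte[0]=0xCC cont=1 payload=0x4C=76: acc |= 76<<0 -> acc=76 shift=7
  byte[1]=0x83 cont=1 payload=0x03=3: acc |= 3<<7 -> acc=460 shift=14
  byte[2]=0x13 cont=0 payload=0x13=19: acc |= 19<<14 -> acc=311756 shift=21 [end]
Varint 1: bytes[0:3] = CC 83 13 -> value 311756 (3 byte(s))
  byte[3]=0xF4 cont=1 payload=0x74=116: acc |= 116<<0 -> acc=116 shift=7
  byte[4]=0xC0 cont=1 payload=0x40=64: acc |= 64<<7 -> acc=8308 shift=14
  byte[5]=0x2A cont=0 payload=0x2A=42: acc |= 42<<14 -> acc=696436 shift=21 [end]
Varint 2: bytes[3:6] = F4 C0 2A -> value 696436 (3 byte(s))
  byte[6]=0x3E cont=0 payload=0x3E=62: acc |= 62<<0 -> acc=62 shift=7 [end]
Varint 3: bytes[6:7] = 3E -> value 62 (1 byte(s))
  byte[7]=0x64 cont=0 payload=0x64=100: acc |= 100<<0 -> acc=100 shift=7 [end]
Varint 4: bytes[7:8] = 64 -> value 100 (1 byte(s))
  byte[8]=0x9D cont=1 payload=0x1D=29: acc |= 29<<0 -> acc=29 shift=7
  byte[9]=0x12 cont=0 payload=0x12=18: acc |= 18<<7 -> acc=2333 shift=14 [end]
Varint 5: bytes[8:10] = 9D 12 -> value 2333 (2 byte(s))

Answer: 3 3 1 1 2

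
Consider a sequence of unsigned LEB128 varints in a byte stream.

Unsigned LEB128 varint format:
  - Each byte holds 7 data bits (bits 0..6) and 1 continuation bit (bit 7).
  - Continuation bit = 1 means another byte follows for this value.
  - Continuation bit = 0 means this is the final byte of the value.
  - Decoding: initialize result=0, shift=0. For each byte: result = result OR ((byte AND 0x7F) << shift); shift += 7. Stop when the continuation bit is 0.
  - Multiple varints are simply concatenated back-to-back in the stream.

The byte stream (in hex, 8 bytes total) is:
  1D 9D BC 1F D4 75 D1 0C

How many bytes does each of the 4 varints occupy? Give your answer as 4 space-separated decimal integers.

  byte[0]=0x1D cont=0 payload=0x1D=29: acc |= 29<<0 -> acc=29 shift=7 [end]
Varint 1: bytes[0:1] = 1D -> value 29 (1 byte(s))
  byte[1]=0x9D cont=1 payload=0x1D=29: acc |= 29<<0 -> acc=29 shift=7
  byte[2]=0xBC cont=1 payload=0x3C=60: acc |= 60<<7 -> acc=7709 shift=14
  byte[3]=0x1F cont=0 payload=0x1F=31: acc |= 31<<14 -> acc=515613 shift=21 [end]
Varint 2: bytes[1:4] = 9D BC 1F -> value 515613 (3 byte(s))
  byte[4]=0xD4 cont=1 payload=0x54=84: acc |= 84<<0 -> acc=84 shift=7
  byte[5]=0x75 cont=0 payload=0x75=117: acc |= 117<<7 -> acc=15060 shift=14 [end]
Varint 3: bytes[4:6] = D4 75 -> value 15060 (2 byte(s))
  byte[6]=0xD1 cont=1 payload=0x51=81: acc |= 81<<0 -> acc=81 shift=7
  byte[7]=0x0C cont=0 payload=0x0C=12: acc |= 12<<7 -> acc=1617 shift=14 [end]
Varint 4: bytes[6:8] = D1 0C -> value 1617 (2 byte(s))

Answer: 1 3 2 2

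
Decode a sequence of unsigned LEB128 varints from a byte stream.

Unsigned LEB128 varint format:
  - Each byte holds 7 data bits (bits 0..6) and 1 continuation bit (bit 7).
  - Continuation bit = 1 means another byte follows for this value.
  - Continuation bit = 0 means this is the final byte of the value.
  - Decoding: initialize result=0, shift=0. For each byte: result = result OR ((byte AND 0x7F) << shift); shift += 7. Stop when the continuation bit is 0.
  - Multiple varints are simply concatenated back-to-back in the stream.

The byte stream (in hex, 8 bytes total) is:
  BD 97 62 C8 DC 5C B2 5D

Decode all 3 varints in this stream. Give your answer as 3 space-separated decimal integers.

Answer: 1608637 1519176 11954

Derivation:
  byte[0]=0xBD cont=1 payload=0x3D=61: acc |= 61<<0 -> acc=61 shift=7
  byte[1]=0x97 cont=1 payload=0x17=23: acc |= 23<<7 -> acc=3005 shift=14
  byte[2]=0x62 cont=0 payload=0x62=98: acc |= 98<<14 -> acc=1608637 shift=21 [end]
Varint 1: bytes[0:3] = BD 97 62 -> value 1608637 (3 byte(s))
  byte[3]=0xC8 cont=1 payload=0x48=72: acc |= 72<<0 -> acc=72 shift=7
  byte[4]=0xDC cont=1 payload=0x5C=92: acc |= 92<<7 -> acc=11848 shift=14
  byte[5]=0x5C cont=0 payload=0x5C=92: acc |= 92<<14 -> acc=1519176 shift=21 [end]
Varint 2: bytes[3:6] = C8 DC 5C -> value 1519176 (3 byte(s))
  byte[6]=0xB2 cont=1 payload=0x32=50: acc |= 50<<0 -> acc=50 shift=7
  byte[7]=0x5D cont=0 payload=0x5D=93: acc |= 93<<7 -> acc=11954 shift=14 [end]
Varint 3: bytes[6:8] = B2 5D -> value 11954 (2 byte(s))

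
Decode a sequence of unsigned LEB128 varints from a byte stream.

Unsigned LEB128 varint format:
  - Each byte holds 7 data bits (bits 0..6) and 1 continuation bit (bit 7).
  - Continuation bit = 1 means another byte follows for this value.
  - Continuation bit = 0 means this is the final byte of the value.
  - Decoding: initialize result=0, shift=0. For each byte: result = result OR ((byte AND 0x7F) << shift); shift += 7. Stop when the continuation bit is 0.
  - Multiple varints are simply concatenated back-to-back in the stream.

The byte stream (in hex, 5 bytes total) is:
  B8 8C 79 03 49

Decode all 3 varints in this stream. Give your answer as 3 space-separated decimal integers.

Answer: 1984056 3 73

Derivation:
  byte[0]=0xB8 cont=1 payload=0x38=56: acc |= 56<<0 -> acc=56 shift=7
  byte[1]=0x8C cont=1 payload=0x0C=12: acc |= 12<<7 -> acc=1592 shift=14
  byte[2]=0x79 cont=0 payload=0x79=121: acc |= 121<<14 -> acc=1984056 shift=21 [end]
Varint 1: bytes[0:3] = B8 8C 79 -> value 1984056 (3 byte(s))
  byte[3]=0x03 cont=0 payload=0x03=3: acc |= 3<<0 -> acc=3 shift=7 [end]
Varint 2: bytes[3:4] = 03 -> value 3 (1 byte(s))
  byte[4]=0x49 cont=0 payload=0x49=73: acc |= 73<<0 -> acc=73 shift=7 [end]
Varint 3: bytes[4:5] = 49 -> value 73 (1 byte(s))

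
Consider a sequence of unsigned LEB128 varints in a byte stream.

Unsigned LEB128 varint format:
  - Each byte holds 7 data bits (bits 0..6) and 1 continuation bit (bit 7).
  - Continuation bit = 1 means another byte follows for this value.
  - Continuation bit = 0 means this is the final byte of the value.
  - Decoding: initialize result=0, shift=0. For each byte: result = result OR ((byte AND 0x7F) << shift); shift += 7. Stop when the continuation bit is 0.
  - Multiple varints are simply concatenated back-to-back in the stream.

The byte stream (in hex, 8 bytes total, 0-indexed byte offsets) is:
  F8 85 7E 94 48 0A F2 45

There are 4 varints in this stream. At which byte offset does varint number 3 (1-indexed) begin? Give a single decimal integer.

  byte[0]=0xF8 cont=1 payload=0x78=120: acc |= 120<<0 -> acc=120 shift=7
  byte[1]=0x85 cont=1 payload=0x05=5: acc |= 5<<7 -> acc=760 shift=14
  byte[2]=0x7E cont=0 payload=0x7E=126: acc |= 126<<14 -> acc=2065144 shift=21 [end]
Varint 1: bytes[0:3] = F8 85 7E -> value 2065144 (3 byte(s))
  byte[3]=0x94 cont=1 payload=0x14=20: acc |= 20<<0 -> acc=20 shift=7
  byte[4]=0x48 cont=0 payload=0x48=72: acc |= 72<<7 -> acc=9236 shift=14 [end]
Varint 2: bytes[3:5] = 94 48 -> value 9236 (2 byte(s))
  byte[5]=0x0A cont=0 payload=0x0A=10: acc |= 10<<0 -> acc=10 shift=7 [end]
Varint 3: bytes[5:6] = 0A -> value 10 (1 byte(s))
  byte[6]=0xF2 cont=1 payload=0x72=114: acc |= 114<<0 -> acc=114 shift=7
  byte[7]=0x45 cont=0 payload=0x45=69: acc |= 69<<7 -> acc=8946 shift=14 [end]
Varint 4: bytes[6:8] = F2 45 -> value 8946 (2 byte(s))

Answer: 5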